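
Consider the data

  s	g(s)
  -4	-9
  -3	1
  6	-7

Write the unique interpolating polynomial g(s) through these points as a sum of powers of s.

g(s) = -(49/45)s^2 + (107/45)s + 269/15

L_0(s) = (s + 3)(s - 6) / [10] = (1/10)s^2 - (3/10)s - 9/5
L_1(s) = (s + 4)(s - 6) / [-9] = -(1/9)s^2 + (2/9)s + 8/3
L_2(s) = (s + 4)(s + 3) / [90] = (1/90)s^2 + (7/90)s + 2/15
g(s) = (-9)·L_0 + 1·L_1 + (-7)·L_2
  (-9)·L_0(s) = -(9/10)s^2 + (27/10)s + 81/5
  1·L_1(s) = -(1/9)s^2 + (2/9)s + 8/3
  (-7)·L_2(s) = -(7/90)s^2 - (49/90)s - 14/15
Adding term by term: -(49/45)s^2 + (107/45)s + 269/15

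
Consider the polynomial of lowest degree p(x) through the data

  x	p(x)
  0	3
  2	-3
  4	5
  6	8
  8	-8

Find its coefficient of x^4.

5/384

The leading coefficient equals the top divided difference p[0,2,4,6,8].
p[0,2] = (-3 - 3) / (2 - 0) = -3
p[2,4] = (5 - (-3)) / (4 - 2) = 4
p[4,6] = (8 - 5) / (6 - 4) = 3/2
p[6,8] = (-8 - 8) / (8 - 6) = -8
p[0,2,4] = (4 - (-3)) / (4 - 0) = 7/4
p[2,4,6] = (3/2 - 4) / (6 - 2) = -5/8
p[4,6,8] = (-8 - 3/2) / (8 - 4) = -19/8
p[0,2,4,6] = (-5/8 - 7/4) / (6 - 0) = -19/48
p[2,4,6,8] = (-19/8 - (-5/8)) / (8 - 2) = -7/24
p[0,2,4,6,8] = (-7/24 - (-19/48)) / (8 - 0) = 5/384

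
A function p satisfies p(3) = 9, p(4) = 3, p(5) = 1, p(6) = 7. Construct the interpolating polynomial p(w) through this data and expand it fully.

L_0(w) = (w - 4)(w - 5)(w - 6) / [-6] = -(1/6)w^3 + (5/2)w^2 - (37/3)w + 20
L_1(w) = (w - 3)(w - 5)(w - 6) / [2] = (1/2)w^3 - 7w^2 + (63/2)w - 45
L_2(w) = (w - 3)(w - 4)(w - 6) / [-2] = -(1/2)w^3 + (13/2)w^2 - 27w + 36
L_3(w) = (w - 3)(w - 4)(w - 5) / [6] = (1/6)w^3 - 2w^2 + (47/6)w - 10
p(w) = 9·L_0 + 3·L_1 + 1·L_2 + 7·L_3
  9·L_0(w) = -(3/2)w^3 + (45/2)w^2 - 111w + 180
  3·L_1(w) = (3/2)w^3 - 21w^2 + (189/2)w - 135
  1·L_2(w) = -(1/2)w^3 + (13/2)w^2 - 27w + 36
  7·L_3(w) = (7/6)w^3 - 14w^2 + (329/6)w - 70
Adding term by term: (2/3)w^3 - 6w^2 + (34/3)w + 11

p(w) = (2/3)w^3 - 6w^2 + (34/3)w + 11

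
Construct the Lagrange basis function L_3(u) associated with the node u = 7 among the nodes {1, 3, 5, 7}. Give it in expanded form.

L_3(u) = (u - 1)(u - 3)(u - 5) / [(6)·(4)·(2)]
       = (u^3 - 9u^2 + 23u - 15) / (48)

L_3(u) = (1/48)u^3 - (3/16)u^2 + (23/48)u - 5/16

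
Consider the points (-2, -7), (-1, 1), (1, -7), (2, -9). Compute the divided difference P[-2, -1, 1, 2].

7/6

P[-2,-1] = (1 - (-7)) / (-1 - (-2)) = 8
P[-1,1] = (-7 - 1) / (1 - (-1)) = -4
P[1,2] = (-9 - (-7)) / (2 - 1) = -2
P[-2,-1,1] = (-4 - 8) / (1 - (-2)) = -4
P[-1,1,2] = (-2 - (-4)) / (2 - (-1)) = 2/3
P[-2,-1,1,2] = (2/3 - (-4)) / (2 - (-2)) = 7/6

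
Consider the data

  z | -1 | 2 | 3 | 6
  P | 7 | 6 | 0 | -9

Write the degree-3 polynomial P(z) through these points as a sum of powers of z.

Newton's divided differences:
P[-1,2] = (6 - 7) / (2 - (-1)) = -1/3
P[2,3] = (0 - 6) / (3 - 2) = -6
P[3,6] = (-9 - 0) / (6 - 3) = -3
P[-1,2,3] = (-6 - (-1/3)) / (3 - (-1)) = -17/12
P[2,3,6] = (-3 - (-6)) / (6 - 2) = 3/4
P[-1,2,3,6] = (3/4 - (-17/12)) / (6 - (-1)) = 13/42
P(z) = 7 + (-1/3)·(z + 1) + (-17/12)·(z + 1)(z - 2) + (13/42)·(z + 1)(z - 2)(z - 3)
Expanding: P(z) = (13/42)z^3 - (223/84)z^2 + (39/28)z + 159/14

P(z) = (13/42)z^3 - (223/84)z^2 + (39/28)z + 159/14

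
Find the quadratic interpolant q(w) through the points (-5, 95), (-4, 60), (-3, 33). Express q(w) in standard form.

Build the Lagrange basis polynomials:
L_0(w) = (w + 4)(w + 3) / [2] = (1/2)w^2 + (7/2)w + 6
L_1(w) = (w + 5)(w + 3) / [-1] = -w^2 - 8w - 15
L_2(w) = (w + 5)(w + 4) / [2] = (1/2)w^2 + (9/2)w + 10
q(w) = 95·L_0 + 60·L_1 + 33·L_2
  95·L_0(w) = (95/2)w^2 + (665/2)w + 570
  60·L_1(w) = -60w^2 - 480w - 900
  33·L_2(w) = (33/2)w^2 + (297/2)w + 330
Adding term by term: 4w^2 + w

q(w) = 4w^2 + w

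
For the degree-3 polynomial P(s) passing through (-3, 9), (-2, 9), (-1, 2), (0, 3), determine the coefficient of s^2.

L_0(s) = (s + 2)(s + 1)s / [-6] = -(1/6)s^3 - (1/2)s^2 - (1/3)s
L_1(s) = (s + 3)(s + 1)s / [2] = (1/2)s^3 + 2s^2 + (3/2)s
L_2(s) = (s + 3)(s + 2)s / [-2] = -(1/2)s^3 - (5/2)s^2 - 3s
L_3(s) = (s + 3)(s + 2)(s + 1) / [6] = (1/6)s^3 + s^2 + (11/6)s + 1
P(s) = 9·L_0 + 9·L_1 + 2·L_2 + 3·L_3
Only the coefficient of s^2 is needed; take it from each L_i and combine:
9·(-1/2) + 9·(2) + 2·(-5/2) + 3·(1) = 23/2

23/2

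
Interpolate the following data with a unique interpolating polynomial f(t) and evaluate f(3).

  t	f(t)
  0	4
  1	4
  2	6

Evaluate each Lagrange basis at t = 3:
L_0(3) = (2)·(1)/[(-1)·(-2)] = 1
L_1(3) = (3)·(1)/[(1)·(-1)] = -3
L_2(3) = (3)·(2)/[(2)·(1)] = 3
Sum: 4·(1) + 4·(-3) + 6·(3) = 10

10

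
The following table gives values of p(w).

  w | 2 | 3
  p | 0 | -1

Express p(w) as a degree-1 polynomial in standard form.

L_0(w) = (w - 3) / [-1] = -w + 3
L_1(w) = (w - 2) / [1] = w - 2
p(w) = 0·L_0 + (-1)·L_1
  0·L_0(w) = 0
  (-1)·L_1(w) = -w + 2
Adding term by term: -w + 2

p(w) = -w + 2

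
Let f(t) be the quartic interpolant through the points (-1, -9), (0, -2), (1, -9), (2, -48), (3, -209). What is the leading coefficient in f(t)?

The leading coefficient equals the top divided difference f[-1,0,1,2,3].
f[-1,0] = (-2 - (-9)) / (0 - (-1)) = 7
f[0,1] = (-9 - (-2)) / (1 - 0) = -7
f[1,2] = (-48 - (-9)) / (2 - 1) = -39
f[2,3] = (-209 - (-48)) / (3 - 2) = -161
f[-1,0,1] = (-7 - 7) / (1 - (-1)) = -7
f[0,1,2] = (-39 - (-7)) / (2 - 0) = -16
f[1,2,3] = (-161 - (-39)) / (3 - 1) = -61
f[-1,0,1,2] = (-16 - (-7)) / (2 - (-1)) = -3
f[0,1,2,3] = (-61 - (-16)) / (3 - 0) = -15
f[-1,0,1,2,3] = (-15 - (-3)) / (3 - (-1)) = -3

-3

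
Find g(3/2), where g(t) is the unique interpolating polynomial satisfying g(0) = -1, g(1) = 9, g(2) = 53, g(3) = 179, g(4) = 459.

Using Newton's divided-difference form:
g[0,1] = (9 - (-1)) / (1 - 0) = 10
g[1,2] = (53 - 9) / (2 - 1) = 44
g[2,3] = (179 - 53) / (3 - 2) = 126
g[3,4] = (459 - 179) / (4 - 3) = 280
g[0,1,2] = (44 - 10) / (2 - 0) = 17
g[1,2,3] = (126 - 44) / (3 - 1) = 41
g[2,3,4] = (280 - 126) / (4 - 2) = 77
g[0,1,2,3] = (41 - 17) / (3 - 0) = 8
g[1,2,3,4] = (77 - 41) / (4 - 1) = 12
g[0,1,2,3,4] = (12 - 8) / (4 - 0) = 1
g(3/2) = -1 + 10·(3/2) + 17·(3/2)·(1/2) + 8·(3/2)·(1/2)·(-1/2) + 1·(3/2)·(1/2)·(-1/2)·(-3/2) = 389/16

389/16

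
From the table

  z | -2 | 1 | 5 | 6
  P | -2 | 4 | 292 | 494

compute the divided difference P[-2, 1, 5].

10

P[-2,1] = (4 - (-2)) / (1 - (-2)) = 2
P[1,5] = (292 - 4) / (5 - 1) = 72
P[-2,1,5] = (72 - 2) / (5 - (-2)) = 10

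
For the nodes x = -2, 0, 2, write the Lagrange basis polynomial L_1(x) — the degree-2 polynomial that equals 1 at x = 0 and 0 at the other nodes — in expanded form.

L_1(x) = (x + 2)(x - 2) / [(2)·(-2)]
       = (x^2 - 4) / (-4)

L_1(x) = -(1/4)x^2 + 1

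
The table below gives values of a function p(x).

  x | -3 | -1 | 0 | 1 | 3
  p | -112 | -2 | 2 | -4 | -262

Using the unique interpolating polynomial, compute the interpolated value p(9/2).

-4573/4

L_0(9/2) = (11/2)·(9/2)·(7/2)·(3/2)/[(-2)·(-3)·(-4)·(-6)] = 231/256
L_1(9/2) = (15/2)·(9/2)·(7/2)·(3/2)/[(2)·(-1)·(-2)·(-4)] = -2835/256
L_2(9/2) = (15/2)·(11/2)·(7/2)·(3/2)/[(3)·(1)·(-1)·(-3)] = 385/16
L_3(9/2) = (15/2)·(11/2)·(9/2)·(3/2)/[(4)·(2)·(1)·(-2)] = -4455/256
L_4(9/2) = (15/2)·(11/2)·(9/2)·(7/2)/[(6)·(4)·(3)·(2)] = 1155/256
Sum: (-112)·(231/256) + (-2)·(-2835/256) + 2·(385/16) + (-4)·(-4455/256) + (-262)·(1155/256) = -4573/4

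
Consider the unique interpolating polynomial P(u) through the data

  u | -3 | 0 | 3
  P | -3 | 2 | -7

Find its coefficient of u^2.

-7/9

L_0(u) = u(u - 3) / [18] = (1/18)u^2 - (1/6)u
L_1(u) = (u + 3)(u - 3) / [-9] = -(1/9)u^2 + 1
L_2(u) = (u + 3)u / [18] = (1/18)u^2 + (1/6)u
P(u) = (-3)·L_0 + 2·L_1 + (-7)·L_2
Only the coefficient of u^2 is needed; take it from each L_i and combine:
(-3)·(1/18) + 2·(-1/9) + (-7)·(1/18) = -7/9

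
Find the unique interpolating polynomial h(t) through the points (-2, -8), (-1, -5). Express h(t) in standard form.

h(t) = 3t - 2

L_0(t) = (t + 1) / [-1] = -t - 1
L_1(t) = (t + 2) / [1] = t + 2
h(t) = (-8)·L_0 + (-5)·L_1
  (-8)·L_0(t) = 8t + 8
  (-5)·L_1(t) = -5t - 10
Adding term by term: 3t - 2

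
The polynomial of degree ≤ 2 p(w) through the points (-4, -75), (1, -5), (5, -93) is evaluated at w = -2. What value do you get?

L_0(-2) = (-3)·(-7)/[(-5)·(-9)] = 7/15
L_1(-2) = (2)·(-7)/[(5)·(-4)] = 7/10
L_2(-2) = (2)·(-3)/[(9)·(4)] = -1/6
Sum: (-75)·(7/15) + (-5)·(7/10) + (-93)·(-1/6) = -23

-23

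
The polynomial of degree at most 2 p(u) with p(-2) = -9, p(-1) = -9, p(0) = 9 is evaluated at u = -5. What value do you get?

Evaluate each Lagrange basis at u = -5:
L_0(-5) = (-4)·(-5)/[(-1)·(-2)] = 10
L_1(-5) = (-3)·(-5)/[(1)·(-1)] = -15
L_2(-5) = (-3)·(-4)/[(2)·(1)] = 6
Sum: (-9)·(10) + (-9)·(-15) + 9·(6) = 99

99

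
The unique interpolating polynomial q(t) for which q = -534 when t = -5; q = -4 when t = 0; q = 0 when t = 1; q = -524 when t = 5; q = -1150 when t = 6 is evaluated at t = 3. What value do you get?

-46

Evaluate each Lagrange basis at t = 3:
L_0(3) = (3)·(2)·(-2)·(-3)/[(-5)·(-6)·(-10)·(-11)] = 3/275
L_1(3) = (8)·(2)·(-2)·(-3)/[(5)·(-1)·(-5)·(-6)] = -16/25
L_2(3) = (8)·(3)·(-2)·(-3)/[(6)·(1)·(-4)·(-5)] = 6/5
L_3(3) = (8)·(3)·(2)·(-3)/[(10)·(5)·(4)·(-1)] = 18/25
L_4(3) = (8)·(3)·(2)·(-2)/[(11)·(6)·(5)·(1)] = -16/55
Sum: (-534)·(3/275) + (-4)·(-16/25) + 0 + (-524)·(18/25) + (-1150)·(-16/55) = -46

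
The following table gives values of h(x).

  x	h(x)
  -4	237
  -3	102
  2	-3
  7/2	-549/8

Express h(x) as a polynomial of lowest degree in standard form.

Newton's divided differences:
h[-4,-3] = (102 - 237) / (-3 - (-4)) = -135
h[-3,2] = (-3 - 102) / (2 - (-3)) = -21
h[2,7/2] = (-549/8 - (-3)) / (7/2 - 2) = -175/4
h[-4,-3,2] = (-21 - (-135)) / (2 - (-4)) = 19
h[-3,2,7/2] = (-175/4 - (-21)) / (7/2 - (-3)) = -7/2
h[-4,-3,2,7/2] = (-7/2 - 19) / (7/2 - (-4)) = -3
h(x) = 237 + (-135)·(x + 4) + 19·(x + 4)(x + 3) + (-3)·(x + 4)(x + 3)(x - 2)
Expanding: h(x) = -3x^3 + 4x^2 + 4x - 3

h(x) = -3x^3 + 4x^2 + 4x - 3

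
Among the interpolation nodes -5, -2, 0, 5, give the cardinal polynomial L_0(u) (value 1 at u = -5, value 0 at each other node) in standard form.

L_0(u) = -(1/150)u^3 + (1/50)u^2 + (1/15)u

L_0(u) = (u + 2)u(u - 5) / [(-3)·(-5)·(-10)]
       = (u^3 - 3u^2 - 10u) / (-150)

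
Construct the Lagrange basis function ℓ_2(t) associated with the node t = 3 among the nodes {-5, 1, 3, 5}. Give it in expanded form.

ℓ_2(t) = (t + 5)(t - 1)(t - 5) / [(8)·(2)·(-2)]
       = (t^3 - t^2 - 25t + 25) / (-32)

ℓ_2(t) = -(1/32)t^3 + (1/32)t^2 + (25/32)t - 25/32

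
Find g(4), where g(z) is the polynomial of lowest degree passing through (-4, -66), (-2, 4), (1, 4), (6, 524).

Evaluate each Lagrange basis at z = 4:
L_0(4) = (6)·(3)·(-2)/[(-2)·(-5)·(-10)] = 9/25
L_1(4) = (8)·(3)·(-2)/[(2)·(-3)·(-8)] = -1
L_2(4) = (8)·(6)·(-2)/[(5)·(3)·(-5)] = 32/25
L_3(4) = (8)·(6)·(3)/[(10)·(8)·(5)] = 9/25
Sum: (-66)·(9/25) + 4·(-1) + 4·(32/25) + 524·(9/25) = 166

166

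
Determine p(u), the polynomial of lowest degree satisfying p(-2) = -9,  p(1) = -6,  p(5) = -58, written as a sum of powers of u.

Newton's divided differences:
p[-2,1] = (-6 - (-9)) / (1 - (-2)) = 1
p[1,5] = (-58 - (-6)) / (5 - 1) = -13
p[-2,1,5] = (-13 - 1) / (5 - (-2)) = -2
p(u) = -9 + 1·(u + 2) + (-2)·(u + 2)(u - 1)
Expanding: p(u) = -2u^2 - u - 3

p(u) = -2u^2 - u - 3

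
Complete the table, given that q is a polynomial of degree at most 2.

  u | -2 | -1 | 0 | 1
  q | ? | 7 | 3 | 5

17

The 3 known values determine q uniquely (degree ≤ 2).
L_0(-2) = (-2)·(-3)/[(-1)·(-2)] = 3
L_1(-2) = (-1)·(-3)/[(1)·(-1)] = -3
L_2(-2) = (-1)·(-2)/[(2)·(1)] = 1
Sum: 7·(3) + 3·(-3) + 5·(1) = 17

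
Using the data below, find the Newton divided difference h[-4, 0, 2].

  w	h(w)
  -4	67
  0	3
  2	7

3

h[-4,0] = (3 - 67) / (0 - (-4)) = -16
h[0,2] = (7 - 3) / (2 - 0) = 2
h[-4,0,2] = (2 - (-16)) / (2 - (-4)) = 3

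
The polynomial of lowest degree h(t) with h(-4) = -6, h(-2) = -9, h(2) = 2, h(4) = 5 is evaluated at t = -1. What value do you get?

-235/32

L_0(-1) = (1)·(-3)·(-5)/[(-2)·(-6)·(-8)] = -5/32
L_1(-1) = (3)·(-3)·(-5)/[(2)·(-4)·(-6)] = 15/16
L_2(-1) = (3)·(1)·(-5)/[(6)·(4)·(-2)] = 5/16
L_3(-1) = (3)·(1)·(-3)/[(8)·(6)·(2)] = -3/32
Sum: (-6)·(-5/32) + (-9)·(15/16) + 2·(5/16) + 5·(-3/32) = -235/32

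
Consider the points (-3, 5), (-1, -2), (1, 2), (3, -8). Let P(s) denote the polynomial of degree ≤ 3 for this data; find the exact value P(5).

L_0(5) = (6)·(4)·(2)/[(-2)·(-4)·(-6)] = -1
L_1(5) = (8)·(4)·(2)/[(2)·(-2)·(-4)] = 4
L_2(5) = (8)·(6)·(2)/[(4)·(2)·(-2)] = -6
L_3(5) = (8)·(6)·(4)/[(6)·(4)·(2)] = 4
Sum: 5·(-1) + (-2)·(4) + 2·(-6) + (-8)·(4) = -57

-57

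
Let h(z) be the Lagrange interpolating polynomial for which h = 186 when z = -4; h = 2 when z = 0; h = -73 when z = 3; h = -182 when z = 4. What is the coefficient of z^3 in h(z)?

-3

The leading coefficient equals the top divided difference h[-4,0,3,4].
h[-4,0] = (2 - 186) / (0 - (-4)) = -46
h[0,3] = (-73 - 2) / (3 - 0) = -25
h[3,4] = (-182 - (-73)) / (4 - 3) = -109
h[-4,0,3] = (-25 - (-46)) / (3 - (-4)) = 3
h[0,3,4] = (-109 - (-25)) / (4 - 0) = -21
h[-4,0,3,4] = (-21 - 3) / (4 - (-4)) = -3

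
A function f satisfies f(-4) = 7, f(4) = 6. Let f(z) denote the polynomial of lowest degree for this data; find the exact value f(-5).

L_0(-5) = (-9)/[(-8)] = 9/8
L_1(-5) = (-1)/[(8)] = -1/8
Sum: 7·(9/8) + 6·(-1/8) = 57/8

57/8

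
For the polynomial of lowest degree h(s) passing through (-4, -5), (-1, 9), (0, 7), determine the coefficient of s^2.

L_0(s) = (s + 1)s / [12] = (1/12)s^2 + (1/12)s
L_1(s) = (s + 4)s / [-3] = -(1/3)s^2 - (4/3)s
L_2(s) = (s + 4)(s + 1) / [4] = (1/4)s^2 + (5/4)s + 1
h(s) = (-5)·L_0 + 9·L_1 + 7·L_2
Only the coefficient of s^2 is needed; take it from each L_i and combine:
(-5)·(1/12) + 9·(-1/3) + 7·(1/4) = -5/3

-5/3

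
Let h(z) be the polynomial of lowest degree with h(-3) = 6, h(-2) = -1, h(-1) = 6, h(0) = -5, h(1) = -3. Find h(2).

106

Using Newton's divided-difference form:
h[-3,-2] = (-1 - 6) / (-2 - (-3)) = -7
h[-2,-1] = (6 - (-1)) / (-1 - (-2)) = 7
h[-1,0] = (-5 - 6) / (0 - (-1)) = -11
h[0,1] = (-3 - (-5)) / (1 - 0) = 2
h[-3,-2,-1] = (7 - (-7)) / (-1 - (-3)) = 7
h[-2,-1,0] = (-11 - 7) / (0 - (-2)) = -9
h[-1,0,1] = (2 - (-11)) / (1 - (-1)) = 13/2
h[-3,-2,-1,0] = (-9 - 7) / (0 - (-3)) = -16/3
h[-2,-1,0,1] = (13/2 - (-9)) / (1 - (-2)) = 31/6
h[-3,-2,-1,0,1] = (31/6 - (-16/3)) / (1 - (-3)) = 21/8
h(2) = 6 + (-7)·(5) + 7·(5)·(4) + (-16/3)·(5)·(4)·(3) + (21/8)·(5)·(4)·(3)·(2) = 106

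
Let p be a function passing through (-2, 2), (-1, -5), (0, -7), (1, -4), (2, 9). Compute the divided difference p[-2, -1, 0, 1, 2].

5/24

p[-2,-1] = (-5 - 2) / (-1 - (-2)) = -7
p[-1,0] = (-7 - (-5)) / (0 - (-1)) = -2
p[0,1] = (-4 - (-7)) / (1 - 0) = 3
p[1,2] = (9 - (-4)) / (2 - 1) = 13
p[-2,-1,0] = (-2 - (-7)) / (0 - (-2)) = 5/2
p[-1,0,1] = (3 - (-2)) / (1 - (-1)) = 5/2
p[0,1,2] = (13 - 3) / (2 - 0) = 5
p[-2,-1,0,1] = (5/2 - 5/2) / (1 - (-2)) = 0
p[-1,0,1,2] = (5 - 5/2) / (2 - (-1)) = 5/6
p[-2,-1,0,1,2] = (5/6 - 0) / (2 - (-2)) = 5/24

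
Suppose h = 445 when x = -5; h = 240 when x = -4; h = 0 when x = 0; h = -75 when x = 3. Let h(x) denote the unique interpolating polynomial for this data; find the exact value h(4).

L_0(4) = (8)·(4)·(1)/[(-1)·(-5)·(-8)] = -4/5
L_1(4) = (9)·(4)·(1)/[(1)·(-4)·(-7)] = 9/7
L_2(4) = (9)·(8)·(1)/[(5)·(4)·(-3)] = -6/5
L_3(4) = (9)·(8)·(4)/[(8)·(7)·(3)] = 12/7
Sum: 445·(-4/5) + 240·(9/7) + 0 + (-75)·(12/7) = -176

-176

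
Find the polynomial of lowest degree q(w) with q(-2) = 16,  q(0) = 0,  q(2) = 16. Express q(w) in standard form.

Build the Lagrange basis polynomials:
L_0(w) = w(w - 2) / [8] = (1/8)w^2 - (1/4)w
L_1(w) = (w + 2)(w - 2) / [-4] = -(1/4)w^2 + 1
L_2(w) = (w + 2)w / [8] = (1/8)w^2 + (1/4)w
q(w) = 16·L_0 + 0·L_1 + 16·L_2
  16·L_0(w) = 2w^2 - 4w
  0·L_1(w) = 0
  16·L_2(w) = 2w^2 + 4w
Adding term by term: 4w^2

q(w) = 4w^2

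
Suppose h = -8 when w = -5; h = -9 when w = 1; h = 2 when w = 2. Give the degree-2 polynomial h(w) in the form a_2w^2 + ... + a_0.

Build the Lagrange basis polynomials:
L_0(w) = (w - 1)(w - 2) / [42] = (1/42)w^2 - (1/14)w + 1/21
L_1(w) = (w + 5)(w - 2) / [-6] = -(1/6)w^2 - (1/2)w + 5/3
L_2(w) = (w + 5)(w - 1) / [7] = (1/7)w^2 + (4/7)w - 5/7
h(w) = (-8)·L_0 + (-9)·L_1 + 2·L_2
  (-8)·L_0(w) = -(4/21)w^2 + (4/7)w - 8/21
  (-9)·L_1(w) = (3/2)w^2 + (9/2)w - 15
  2·L_2(w) = (2/7)w^2 + (8/7)w - 10/7
Adding term by term: (67/42)w^2 + (87/14)w - 353/21

h(w) = (67/42)w^2 + (87/14)w - 353/21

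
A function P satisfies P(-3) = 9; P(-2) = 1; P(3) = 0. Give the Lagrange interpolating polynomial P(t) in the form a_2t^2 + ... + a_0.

Build the Lagrange basis polynomials:
L_0(t) = (t + 2)(t - 3) / [6] = (1/6)t^2 - (1/6)t - 1
L_1(t) = (t + 3)(t - 3) / [-5] = -(1/5)t^2 + 9/5
L_2(t) = (t + 3)(t + 2) / [30] = (1/30)t^2 + (1/6)t + 1/5
P(t) = 9·L_0 + 1·L_1 + 0·L_2
  9·L_0(t) = (3/2)t^2 - (3/2)t - 9
  1·L_1(t) = -(1/5)t^2 + 9/5
  0·L_2(t) = 0
Adding term by term: (13/10)t^2 - (3/2)t - 36/5

P(t) = (13/10)t^2 - (3/2)t - 36/5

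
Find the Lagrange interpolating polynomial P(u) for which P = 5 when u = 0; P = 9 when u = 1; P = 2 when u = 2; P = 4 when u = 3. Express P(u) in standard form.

L_0(u) = (u - 1)(u - 2)(u - 3) / [-6] = -(1/6)u^3 + u^2 - (11/6)u + 1
L_1(u) = u(u - 2)(u - 3) / [2] = (1/2)u^3 - (5/2)u^2 + 3u
L_2(u) = u(u - 1)(u - 3) / [-2] = -(1/2)u^3 + 2u^2 - (3/2)u
L_3(u) = u(u - 1)(u - 2) / [6] = (1/6)u^3 - (1/2)u^2 + (1/3)u
P(u) = 5·L_0 + 9·L_1 + 2·L_2 + 4·L_3
  5·L_0(u) = -(5/6)u^3 + 5u^2 - (55/6)u + 5
  9·L_1(u) = (9/2)u^3 - (45/2)u^2 + 27u
  2·L_2(u) = -u^3 + 4u^2 - 3u
  4·L_3(u) = (2/3)u^3 - 2u^2 + (4/3)u
Adding term by term: (10/3)u^3 - (31/2)u^2 + (97/6)u + 5

P(u) = (10/3)u^3 - (31/2)u^2 + (97/6)u + 5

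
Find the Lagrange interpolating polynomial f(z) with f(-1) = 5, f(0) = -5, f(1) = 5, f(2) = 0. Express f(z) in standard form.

Build the Lagrange basis polynomials:
L_0(z) = z(z - 1)(z - 2) / [-6] = -(1/6)z^3 + (1/2)z^2 - (1/3)z
L_1(z) = (z + 1)(z - 1)(z - 2) / [2] = (1/2)z^3 - z^2 - (1/2)z + 1
L_2(z) = (z + 1)z(z - 2) / [-2] = -(1/2)z^3 + (1/2)z^2 + z
L_3(z) = (z + 1)z(z - 1) / [6] = (1/6)z^3 - (1/6)z
f(z) = 5·L_0 + (-5)·L_1 + 5·L_2 + 0·L_3
  5·L_0(z) = -(5/6)z^3 + (5/2)z^2 - (5/3)z
  (-5)·L_1(z) = -(5/2)z^3 + 5z^2 + (5/2)z - 5
  5·L_2(z) = -(5/2)z^3 + (5/2)z^2 + 5z
  0·L_3(z) = 0
Adding term by term: -(35/6)z^3 + 10z^2 + (35/6)z - 5

f(z) = -(35/6)z^3 + 10z^2 + (35/6)z - 5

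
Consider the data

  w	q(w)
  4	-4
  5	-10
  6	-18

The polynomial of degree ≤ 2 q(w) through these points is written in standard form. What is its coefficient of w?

Build the Lagrange basis polynomials:
L_0(w) = (w - 5)(w - 6) / [2] = (1/2)w^2 - (11/2)w + 15
L_1(w) = (w - 4)(w - 6) / [-1] = -w^2 + 10w - 24
L_2(w) = (w - 4)(w - 5) / [2] = (1/2)w^2 - (9/2)w + 10
q(w) = (-4)·L_0 + (-10)·L_1 + (-18)·L_2
Only the coefficient of w is needed; take it from each L_i and combine:
(-4)·(-11/2) + (-10)·(10) + (-18)·(-9/2) = 3

3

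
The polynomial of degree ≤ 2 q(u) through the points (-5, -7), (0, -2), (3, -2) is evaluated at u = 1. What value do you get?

-7/4

L_0(1) = (1)·(-2)/[(-5)·(-8)] = -1/20
L_1(1) = (6)·(-2)/[(5)·(-3)] = 4/5
L_2(1) = (6)·(1)/[(8)·(3)] = 1/4
Sum: (-7)·(-1/20) + (-2)·(4/5) + (-2)·(1/4) = -7/4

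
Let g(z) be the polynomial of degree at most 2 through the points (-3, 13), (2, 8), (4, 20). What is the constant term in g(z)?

Build the Lagrange basis polynomials:
L_0(z) = (z - 2)(z - 4) / [35] = (1/35)z^2 - (6/35)z + 8/35
L_1(z) = (z + 3)(z - 4) / [-10] = -(1/10)z^2 + (1/10)z + 6/5
L_2(z) = (z + 3)(z - 2) / [14] = (1/14)z^2 + (1/14)z - 3/7
g(z) = 13·L_0 + 8·L_1 + 20·L_2
Only the constant term is needed; take it from each L_i and combine:
13·(8/35) + 8·(6/5) + 20·(-3/7) = 4

4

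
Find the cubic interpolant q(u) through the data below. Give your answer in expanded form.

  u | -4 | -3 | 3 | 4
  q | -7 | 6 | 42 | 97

q(u) = u^3 + 3u^2 - 3u - 3

Newton's divided differences:
q[-4,-3] = (6 - (-7)) / (-3 - (-4)) = 13
q[-3,3] = (42 - 6) / (3 - (-3)) = 6
q[3,4] = (97 - 42) / (4 - 3) = 55
q[-4,-3,3] = (6 - 13) / (3 - (-4)) = -1
q[-3,3,4] = (55 - 6) / (4 - (-3)) = 7
q[-4,-3,3,4] = (7 - (-1)) / (4 - (-4)) = 1
q(u) = -7 + 13·(u + 4) + (-1)·(u + 4)(u + 3) + 1·(u + 4)(u + 3)(u - 3)
Expanding: q(u) = u^3 + 3u^2 - 3u - 3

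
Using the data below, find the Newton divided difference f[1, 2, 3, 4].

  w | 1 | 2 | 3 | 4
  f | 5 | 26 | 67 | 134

f[1,2] = (26 - 5) / (2 - 1) = 21
f[2,3] = (67 - 26) / (3 - 2) = 41
f[3,4] = (134 - 67) / (4 - 3) = 67
f[1,2,3] = (41 - 21) / (3 - 1) = 10
f[2,3,4] = (67 - 41) / (4 - 2) = 13
f[1,2,3,4] = (13 - 10) / (4 - 1) = 1

1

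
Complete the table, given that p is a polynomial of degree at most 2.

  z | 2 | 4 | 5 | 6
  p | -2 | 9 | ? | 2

The 3 known values determine p uniquely (degree ≤ 2).
Evaluate each Lagrange basis at z = 5:
L_0(5) = (1)·(-1)/[(-2)·(-4)] = -1/8
L_1(5) = (3)·(-1)/[(2)·(-2)] = 3/4
L_2(5) = (3)·(1)/[(4)·(2)] = 3/8
Sum: (-2)·(-1/8) + 9·(3/4) + 2·(3/8) = 31/4

31/4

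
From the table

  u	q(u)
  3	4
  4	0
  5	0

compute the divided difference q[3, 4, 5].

2

q[3,4] = (0 - 4) / (4 - 3) = -4
q[4,5] = (0 - 0) / (5 - 4) = 0
q[3,4,5] = (0 - (-4)) / (5 - 3) = 2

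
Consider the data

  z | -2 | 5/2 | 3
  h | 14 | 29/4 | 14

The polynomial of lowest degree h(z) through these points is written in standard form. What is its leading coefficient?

L_0(z) = (z - 5/2)(z - 3) / [45/2] = (2/45)z^2 - (11/45)z + 1/3
L_1(z) = (z + 2)(z - 3) / [-9/4] = -(4/9)z^2 + (4/9)z + 8/3
L_2(z) = (z + 2)(z - 5/2) / [5/2] = (2/5)z^2 - (1/5)z - 2
h(z) = 14·L_0 + (29/4)·L_1 + 14·L_2
Only the coefficient of z^2 is needed; take it from each L_i and combine:
14·(2/45) + (29/4)·(-4/9) + 14·(2/5) = 3

3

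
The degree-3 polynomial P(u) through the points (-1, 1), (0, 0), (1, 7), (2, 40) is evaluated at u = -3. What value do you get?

L_0(-3) = (-3)·(-4)·(-5)/[(-1)·(-2)·(-3)] = 10
L_1(-3) = (-2)·(-4)·(-5)/[(1)·(-1)·(-2)] = -20
L_2(-3) = (-2)·(-3)·(-5)/[(2)·(1)·(-1)] = 15
L_3(-3) = (-2)·(-3)·(-4)/[(3)·(2)·(1)] = -4
Sum: 1·(10) + 0 + 7·(15) + 40·(-4) = -45

-45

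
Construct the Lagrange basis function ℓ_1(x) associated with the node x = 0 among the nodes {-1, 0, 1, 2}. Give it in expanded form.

ℓ_1(x) = (1/2)x^3 - x^2 - (1/2)x + 1

ℓ_1(x) = (x + 1)(x - 1)(x - 2) / [(1)·(-1)·(-2)]
       = (x^3 - 2x^2 - x + 2) / (2)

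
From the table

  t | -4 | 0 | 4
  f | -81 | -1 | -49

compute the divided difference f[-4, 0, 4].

f[-4,0] = (-1 - (-81)) / (0 - (-4)) = 20
f[0,4] = (-49 - (-1)) / (4 - 0) = -12
f[-4,0,4] = (-12 - 20) / (4 - (-4)) = -4

-4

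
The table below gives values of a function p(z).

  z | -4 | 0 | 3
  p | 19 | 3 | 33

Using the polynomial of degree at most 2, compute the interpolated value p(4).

Evaluate each Lagrange basis at z = 4:
L_0(4) = (4)·(1)/[(-4)·(-7)] = 1/7
L_1(4) = (8)·(1)/[(4)·(-3)] = -2/3
L_2(4) = (8)·(4)/[(7)·(3)] = 32/21
Sum: 19·(1/7) + 3·(-2/3) + 33·(32/21) = 51

51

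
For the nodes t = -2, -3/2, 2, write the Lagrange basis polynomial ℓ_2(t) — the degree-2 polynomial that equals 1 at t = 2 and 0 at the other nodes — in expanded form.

ℓ_2(t) = (1/14)t^2 + (1/4)t + 3/14

ℓ_2(t) = (t + 2)(t + 3/2) / [(4)·(7/2)]
       = (t^2 + (7/2)t + 3) / (14)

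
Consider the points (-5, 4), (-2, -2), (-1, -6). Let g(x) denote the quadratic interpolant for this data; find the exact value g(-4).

3

L_0(-4) = (-2)·(-3)/[(-3)·(-4)] = 1/2
L_1(-4) = (1)·(-3)/[(3)·(-1)] = 1
L_2(-4) = (1)·(-2)/[(4)·(1)] = -1/2
Sum: 4·(1/2) + (-2)·(1) + (-6)·(-1/2) = 3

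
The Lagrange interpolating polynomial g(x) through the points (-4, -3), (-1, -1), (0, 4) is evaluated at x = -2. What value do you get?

L_0(-2) = (-1)·(-2)/[(-3)·(-4)] = 1/6
L_1(-2) = (2)·(-2)/[(3)·(-1)] = 4/3
L_2(-2) = (2)·(-1)/[(4)·(1)] = -1/2
Sum: (-3)·(1/6) + (-1)·(4/3) + 4·(-1/2) = -23/6

-23/6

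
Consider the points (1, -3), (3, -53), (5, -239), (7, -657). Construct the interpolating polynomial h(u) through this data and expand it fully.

h(u) = -2u^3 + u^2 - 3u + 1

Build the Lagrange basis polynomials:
L_0(u) = (u - 3)(u - 5)(u - 7) / [-48] = -(1/48)u^3 + (5/16)u^2 - (71/48)u + 35/16
L_1(u) = (u - 1)(u - 5)(u - 7) / [16] = (1/16)u^3 - (13/16)u^2 + (47/16)u - 35/16
L_2(u) = (u - 1)(u - 3)(u - 7) / [-16] = -(1/16)u^3 + (11/16)u^2 - (31/16)u + 21/16
L_3(u) = (u - 1)(u - 3)(u - 5) / [48] = (1/48)u^3 - (3/16)u^2 + (23/48)u - 5/16
h(u) = (-3)·L_0 + (-53)·L_1 + (-239)·L_2 + (-657)·L_3
  (-3)·L_0(u) = (1/16)u^3 - (15/16)u^2 + (71/16)u - 105/16
  (-53)·L_1(u) = -(53/16)u^3 + (689/16)u^2 - (2491/16)u + 1855/16
  (-239)·L_2(u) = (239/16)u^3 - (2629/16)u^2 + (7409/16)u - 5019/16
  (-657)·L_3(u) = -(219/16)u^3 + (1971/16)u^2 - (5037/16)u + 3285/16
Adding term by term: -2u^3 + u^2 - 3u + 1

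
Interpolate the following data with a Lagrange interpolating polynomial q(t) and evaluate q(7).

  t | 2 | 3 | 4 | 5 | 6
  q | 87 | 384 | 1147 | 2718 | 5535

L_0(7) = (4)·(3)·(2)·(1)/[(-1)·(-2)·(-3)·(-4)] = 1
L_1(7) = (5)·(3)·(2)·(1)/[(1)·(-1)·(-2)·(-3)] = -5
L_2(7) = (5)·(4)·(2)·(1)/[(2)·(1)·(-1)·(-2)] = 10
L_3(7) = (5)·(4)·(3)·(1)/[(3)·(2)·(1)·(-1)] = -10
L_4(7) = (5)·(4)·(3)·(2)/[(4)·(3)·(2)·(1)] = 5
Sum: 87·(1) + 384·(-5) + 1147·(10) + 2718·(-10) + 5535·(5) = 10132

10132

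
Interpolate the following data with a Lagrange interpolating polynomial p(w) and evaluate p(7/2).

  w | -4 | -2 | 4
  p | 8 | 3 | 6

151/32

Evaluate each Lagrange basis at w = 7/2:
L_0(7/2) = (11/2)·(-1/2)/[(-2)·(-8)] = -11/64
L_1(7/2) = (15/2)·(-1/2)/[(2)·(-6)] = 5/16
L_2(7/2) = (15/2)·(11/2)/[(8)·(6)] = 55/64
Sum: 8·(-11/64) + 3·(5/16) + 6·(55/64) = 151/32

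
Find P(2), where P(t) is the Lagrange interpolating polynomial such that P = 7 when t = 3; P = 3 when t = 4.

11

Evaluate each Lagrange basis at t = 2:
L_0(2) = (-2)/[(-1)] = 2
L_1(2) = (-1)/[(1)] = -1
Sum: 7·(2) + 3·(-1) = 11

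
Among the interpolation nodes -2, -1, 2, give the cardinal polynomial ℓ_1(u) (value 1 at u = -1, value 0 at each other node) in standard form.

ℓ_1(u) = (u + 2)(u - 2) / [(1)·(-3)]
       = (u^2 - 4) / (-3)

ℓ_1(u) = -(1/3)u^2 + 4/3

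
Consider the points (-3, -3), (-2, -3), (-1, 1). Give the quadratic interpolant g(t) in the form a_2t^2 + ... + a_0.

g(t) = 2t^2 + 10t + 9

Build the Lagrange basis polynomials:
L_0(t) = (t + 2)(t + 1) / [2] = (1/2)t^2 + (3/2)t + 1
L_1(t) = (t + 3)(t + 1) / [-1] = -t^2 - 4t - 3
L_2(t) = (t + 3)(t + 2) / [2] = (1/2)t^2 + (5/2)t + 3
g(t) = (-3)·L_0 + (-3)·L_1 + 1·L_2
  (-3)·L_0(t) = -(3/2)t^2 - (9/2)t - 3
  (-3)·L_1(t) = 3t^2 + 12t + 9
  1·L_2(t) = (1/2)t^2 + (5/2)t + 3
Adding term by term: 2t^2 + 10t + 9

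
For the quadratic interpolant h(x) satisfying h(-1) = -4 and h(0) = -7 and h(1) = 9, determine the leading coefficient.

The leading coefficient equals the top divided difference h[-1,0,1].
h[-1,0] = (-7 - (-4)) / (0 - (-1)) = -3
h[0,1] = (9 - (-7)) / (1 - 0) = 16
h[-1,0,1] = (16 - (-3)) / (1 - (-1)) = 19/2

19/2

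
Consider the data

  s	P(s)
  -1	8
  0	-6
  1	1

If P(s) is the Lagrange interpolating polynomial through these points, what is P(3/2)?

99/8

L_0(3/2) = (3/2)·(1/2)/[(-1)·(-2)] = 3/8
L_1(3/2) = (5/2)·(1/2)/[(1)·(-1)] = -5/4
L_2(3/2) = (5/2)·(3/2)/[(2)·(1)] = 15/8
Sum: 8·(3/8) + (-6)·(-5/4) + 1·(15/8) = 99/8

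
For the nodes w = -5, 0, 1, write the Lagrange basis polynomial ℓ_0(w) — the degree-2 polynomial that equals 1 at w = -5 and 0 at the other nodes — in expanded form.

ℓ_0(w) = (1/30)w^2 - (1/30)w

ℓ_0(w) = w(w - 1) / [(-5)·(-6)]
       = (w^2 - w) / (30)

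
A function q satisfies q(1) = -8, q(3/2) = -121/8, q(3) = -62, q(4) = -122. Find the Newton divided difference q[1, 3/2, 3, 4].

-1

q[1,3/2] = (-121/8 - (-8)) / (3/2 - 1) = -57/4
q[3/2,3] = (-62 - (-121/8)) / (3 - 3/2) = -125/4
q[3,4] = (-122 - (-62)) / (4 - 3) = -60
q[1,3/2,3] = (-125/4 - (-57/4)) / (3 - 1) = -17/2
q[3/2,3,4] = (-60 - (-125/4)) / (4 - 3/2) = -23/2
q[1,3/2,3,4] = (-23/2 - (-17/2)) / (4 - 1) = -1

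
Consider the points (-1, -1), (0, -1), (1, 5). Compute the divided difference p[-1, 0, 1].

3

p[-1,0] = (-1 - (-1)) / (0 - (-1)) = 0
p[0,1] = (5 - (-1)) / (1 - 0) = 6
p[-1,0,1] = (6 - 0) / (1 - (-1)) = 3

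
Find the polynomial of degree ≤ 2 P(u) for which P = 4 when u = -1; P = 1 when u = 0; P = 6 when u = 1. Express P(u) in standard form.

P(u) = 4u^2 + u + 1

Build the Lagrange basis polynomials:
L_0(u) = u(u - 1) / [2] = (1/2)u^2 - (1/2)u
L_1(u) = (u + 1)(u - 1) / [-1] = -u^2 + 1
L_2(u) = (u + 1)u / [2] = (1/2)u^2 + (1/2)u
P(u) = 4·L_0 + 1·L_1 + 6·L_2
  4·L_0(u) = 2u^2 - 2u
  1·L_1(u) = -u^2 + 1
  6·L_2(u) = 3u^2 + 3u
Adding term by term: 4u^2 + u + 1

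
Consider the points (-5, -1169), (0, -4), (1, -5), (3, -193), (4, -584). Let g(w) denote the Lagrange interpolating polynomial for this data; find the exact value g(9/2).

-922

L_0(9/2) = (9/2)·(7/2)·(3/2)·(1/2)/[(-5)·(-6)·(-8)·(-9)] = 7/1280
L_1(9/2) = (19/2)·(7/2)·(3/2)·(1/2)/[(5)·(-1)·(-3)·(-4)] = -133/320
L_2(9/2) = (19/2)·(9/2)·(3/2)·(1/2)/[(6)·(1)·(-2)·(-3)] = 57/64
L_3(9/2) = (19/2)·(9/2)·(7/2)·(1/2)/[(8)·(3)·(2)·(-1)] = -399/256
L_4(9/2) = (19/2)·(9/2)·(7/2)·(3/2)/[(9)·(4)·(3)·(1)] = 133/64
Sum: (-1169)·(7/1280) + (-4)·(-133/320) + (-5)·(57/64) + (-193)·(-399/256) + (-584)·(133/64) = -922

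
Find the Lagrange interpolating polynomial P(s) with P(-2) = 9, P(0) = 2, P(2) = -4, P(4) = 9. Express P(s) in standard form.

P(s) = (3/8)s^3 + (1/8)s^2 - (19/4)s + 2

Build the Lagrange basis polynomials:
L_0(s) = s(s - 2)(s - 4) / [-48] = -(1/48)s^3 + (1/8)s^2 - (1/6)s
L_1(s) = (s + 2)(s - 2)(s - 4) / [16] = (1/16)s^3 - (1/4)s^2 - (1/4)s + 1
L_2(s) = (s + 2)s(s - 4) / [-16] = -(1/16)s^3 + (1/8)s^2 + (1/2)s
L_3(s) = (s + 2)s(s - 2) / [48] = (1/48)s^3 - (1/12)s
P(s) = 9·L_0 + 2·L_1 + (-4)·L_2 + 9·L_3
  9·L_0(s) = -(3/16)s^3 + (9/8)s^2 - (3/2)s
  2·L_1(s) = (1/8)s^3 - (1/2)s^2 - (1/2)s + 2
  (-4)·L_2(s) = (1/4)s^3 - (1/2)s^2 - 2s
  9·L_3(s) = (3/16)s^3 - (3/4)s
Adding term by term: (3/8)s^3 + (1/8)s^2 - (19/4)s + 2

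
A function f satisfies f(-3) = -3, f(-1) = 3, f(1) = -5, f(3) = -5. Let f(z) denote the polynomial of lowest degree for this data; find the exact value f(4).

L_0(4) = (5)·(3)·(1)/[(-2)·(-4)·(-6)] = -5/16
L_1(4) = (7)·(3)·(1)/[(2)·(-2)·(-4)] = 21/16
L_2(4) = (7)·(5)·(1)/[(4)·(2)·(-2)] = -35/16
L_3(4) = (7)·(5)·(3)/[(6)·(4)·(2)] = 35/16
Sum: (-3)·(-5/16) + 3·(21/16) + (-5)·(-35/16) + (-5)·(35/16) = 39/8

39/8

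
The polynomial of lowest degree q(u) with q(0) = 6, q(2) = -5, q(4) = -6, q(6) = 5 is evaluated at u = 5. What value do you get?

L_0(5) = (3)·(1)·(-1)/[(-2)·(-4)·(-6)] = 1/16
L_1(5) = (5)·(1)·(-1)/[(2)·(-2)·(-4)] = -5/16
L_2(5) = (5)·(3)·(-1)/[(4)·(2)·(-2)] = 15/16
L_3(5) = (5)·(3)·(1)/[(6)·(4)·(2)] = 5/16
Sum: 6·(1/16) + (-5)·(-5/16) + (-6)·(15/16) + 5·(5/16) = -17/8

-17/8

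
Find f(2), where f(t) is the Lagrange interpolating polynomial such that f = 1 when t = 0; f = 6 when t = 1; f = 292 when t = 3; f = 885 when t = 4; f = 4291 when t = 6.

L_0(2) = (1)·(-1)·(-2)·(-4)/[(-1)·(-3)·(-4)·(-6)] = -1/9
L_1(2) = (2)·(-1)·(-2)·(-4)/[(1)·(-2)·(-3)·(-5)] = 8/15
L_2(2) = (2)·(1)·(-2)·(-4)/[(3)·(2)·(-1)·(-3)] = 8/9
L_3(2) = (2)·(1)·(-1)·(-4)/[(4)·(3)·(1)·(-2)] = -1/3
L_4(2) = (2)·(1)·(-1)·(-2)/[(6)·(5)·(3)·(2)] = 1/45
Sum: 1·(-1/9) + 6·(8/15) + 292·(8/9) + 885·(-1/3) + 4291·(1/45) = 63

63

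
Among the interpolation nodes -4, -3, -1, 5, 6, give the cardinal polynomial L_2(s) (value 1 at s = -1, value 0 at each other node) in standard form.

L_2(s) = (s + 4)(s + 3)(s - 5)(s - 6) / [(3)·(2)·(-6)·(-7)]
       = (s^4 - 4s^3 - 35s^2 + 78s + 360) / (252)

L_2(s) = (1/252)s^4 - (1/63)s^3 - (5/36)s^2 + (13/42)s + 10/7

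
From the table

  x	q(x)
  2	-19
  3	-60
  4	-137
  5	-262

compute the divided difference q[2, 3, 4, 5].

q[2,3] = (-60 - (-19)) / (3 - 2) = -41
q[3,4] = (-137 - (-60)) / (4 - 3) = -77
q[4,5] = (-262 - (-137)) / (5 - 4) = -125
q[2,3,4] = (-77 - (-41)) / (4 - 2) = -18
q[3,4,5] = (-125 - (-77)) / (5 - 3) = -24
q[2,3,4,5] = (-24 - (-18)) / (5 - 2) = -2

-2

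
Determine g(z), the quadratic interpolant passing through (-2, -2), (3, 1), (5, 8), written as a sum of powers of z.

g(z) = (29/70)z^2 + (13/70)z - 23/7

Newton's divided differences:
g[-2,3] = (1 - (-2)) / (3 - (-2)) = 3/5
g[3,5] = (8 - 1) / (5 - 3) = 7/2
g[-2,3,5] = (7/2 - 3/5) / (5 - (-2)) = 29/70
g(z) = -2 + (3/5)·(z + 2) + (29/70)·(z + 2)(z - 3)
Expanding: g(z) = (29/70)z^2 + (13/70)z - 23/7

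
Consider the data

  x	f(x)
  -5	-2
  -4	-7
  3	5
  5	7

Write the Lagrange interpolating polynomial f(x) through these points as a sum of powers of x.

L_0(x) = (x + 4)(x - 3)(x - 5) / [-80] = -(1/80)x^3 + (1/20)x^2 + (17/80)x - 3/4
L_1(x) = (x + 5)(x - 3)(x - 5) / [63] = (1/63)x^3 - (1/21)x^2 - (25/63)x + 25/21
L_2(x) = (x + 5)(x + 4)(x - 5) / [-112] = -(1/112)x^3 - (1/28)x^2 + (25/112)x + 25/28
L_3(x) = (x + 5)(x + 4)(x - 3) / [180] = (1/180)x^3 + (1/30)x^2 - (7/180)x - 1/3
f(x) = (-2)·L_0 + (-7)·L_1 + 5·L_2 + 7·L_3
  (-2)·L_0(x) = (1/40)x^3 - (1/10)x^2 - (17/40)x + 3/2
  (-7)·L_1(x) = -(1/9)x^3 + (1/3)x^2 + (25/9)x - 25/3
  5·L_2(x) = -(5/112)x^3 - (5/28)x^2 + (125/112)x + 125/28
  7·L_3(x) = (7/180)x^3 + (7/30)x^2 - (49/180)x - 7/3
Adding term by term: -(463/5040)x^3 + (121/420)x^2 + (16111/5040)x - 395/84

f(x) = -(463/5040)x^3 + (121/420)x^2 + (16111/5040)x - 395/84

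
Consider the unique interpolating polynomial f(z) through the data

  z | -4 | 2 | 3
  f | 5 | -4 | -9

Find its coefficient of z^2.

Build the Lagrange basis polynomials:
L_0(z) = (z - 2)(z - 3) / [42] = (1/42)z^2 - (5/42)z + 1/7
L_1(z) = (z + 4)(z - 3) / [-6] = -(1/6)z^2 - (1/6)z + 2
L_2(z) = (z + 4)(z - 2) / [7] = (1/7)z^2 + (2/7)z - 8/7
f(z) = 5·L_0 + (-4)·L_1 + (-9)·L_2
Only the coefficient of z^2 is needed; take it from each L_i and combine:
5·(1/42) + (-4)·(-1/6) + (-9)·(1/7) = -1/2

-1/2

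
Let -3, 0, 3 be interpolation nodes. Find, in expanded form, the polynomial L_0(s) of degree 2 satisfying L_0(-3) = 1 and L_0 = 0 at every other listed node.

L_0(s) = s(s - 3) / [(-3)·(-6)]
       = (s^2 - 3s) / (18)

L_0(s) = (1/18)s^2 - (1/6)s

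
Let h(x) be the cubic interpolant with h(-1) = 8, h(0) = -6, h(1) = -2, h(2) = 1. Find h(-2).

Evaluate each Lagrange basis at x = -2:
L_0(-2) = (-2)·(-3)·(-4)/[(-1)·(-2)·(-3)] = 4
L_1(-2) = (-1)·(-3)·(-4)/[(1)·(-1)·(-2)] = -6
L_2(-2) = (-1)·(-2)·(-4)/[(2)·(1)·(-1)] = 4
L_3(-2) = (-1)·(-2)·(-3)/[(3)·(2)·(1)] = -1
Sum: 8·(4) + (-6)·(-6) + (-2)·(4) + 1·(-1) = 59

59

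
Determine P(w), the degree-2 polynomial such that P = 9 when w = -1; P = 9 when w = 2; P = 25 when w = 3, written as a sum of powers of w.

Build the Lagrange basis polynomials:
L_0(w) = (w - 2)(w - 3) / [12] = (1/12)w^2 - (5/12)w + 1/2
L_1(w) = (w + 1)(w - 3) / [-3] = -(1/3)w^2 + (2/3)w + 1
L_2(w) = (w + 1)(w - 2) / [4] = (1/4)w^2 - (1/4)w - 1/2
P(w) = 9·L_0 + 9·L_1 + 25·L_2
  9·L_0(w) = (3/4)w^2 - (15/4)w + 9/2
  9·L_1(w) = -3w^2 + 6w + 9
  25·L_2(w) = (25/4)w^2 - (25/4)w - 25/2
Adding term by term: 4w^2 - 4w + 1

P(w) = 4w^2 - 4w + 1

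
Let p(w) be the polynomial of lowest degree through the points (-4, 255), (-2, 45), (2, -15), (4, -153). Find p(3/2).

-39/8

Evaluate each Lagrange basis at w = 3/2:
L_0(3/2) = (7/2)·(-1/2)·(-5/2)/[(-2)·(-6)·(-8)] = -35/768
L_1(3/2) = (11/2)·(-1/2)·(-5/2)/[(2)·(-4)·(-6)] = 55/384
L_2(3/2) = (11/2)·(7/2)·(-5/2)/[(6)·(4)·(-2)] = 385/384
L_3(3/2) = (11/2)·(7/2)·(-1/2)/[(8)·(6)·(2)] = -77/768
Sum: 255·(-35/768) + 45·(55/384) + (-15)·(385/384) + (-153)·(-77/768) = -39/8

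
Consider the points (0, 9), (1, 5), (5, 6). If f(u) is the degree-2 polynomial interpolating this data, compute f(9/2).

Evaluate each Lagrange basis at u = 9/2:
L_0(9/2) = (7/2)·(-1/2)/[(-1)·(-5)] = -7/20
L_1(9/2) = (9/2)·(-1/2)/[(1)·(-4)] = 9/16
L_2(9/2) = (9/2)·(7/2)/[(5)·(4)] = 63/80
Sum: 9·(-7/20) + 5·(9/16) + 6·(63/80) = 351/80

351/80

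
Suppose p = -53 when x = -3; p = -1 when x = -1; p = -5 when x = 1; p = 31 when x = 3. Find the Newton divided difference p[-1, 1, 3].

5

p[-1,1] = (-5 - (-1)) / (1 - (-1)) = -2
p[1,3] = (31 - (-5)) / (3 - 1) = 18
p[-1,1,3] = (18 - (-2)) / (3 - (-1)) = 5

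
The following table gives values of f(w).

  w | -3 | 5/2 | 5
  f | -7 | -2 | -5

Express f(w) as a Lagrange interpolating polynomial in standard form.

f(w) = -(29/110)w^2 + (171/220)w - 101/44

L_0(w) = (w - 5/2)(w - 5) / [44] = (1/44)w^2 - (15/88)w + 25/88
L_1(w) = (w + 3)(w - 5) / [-55/4] = -(4/55)w^2 + (8/55)w + 12/11
L_2(w) = (w + 3)(w - 5/2) / [20] = (1/20)w^2 + (1/40)w - 3/8
f(w) = (-7)·L_0 + (-2)·L_1 + (-5)·L_2
  (-7)·L_0(w) = -(7/44)w^2 + (105/88)w - 175/88
  (-2)·L_1(w) = (8/55)w^2 - (16/55)w - 24/11
  (-5)·L_2(w) = -(1/4)w^2 - (1/8)w + 15/8
Adding term by term: -(29/110)w^2 + (171/220)w - 101/44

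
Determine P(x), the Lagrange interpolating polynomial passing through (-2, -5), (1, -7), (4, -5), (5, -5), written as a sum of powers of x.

P(x) = -(1/18)x^3 + (7/18)x^2 - (1/9)x - 65/9

Build the Lagrange basis polynomials:
L_0(x) = (x - 1)(x - 4)(x - 5) / [-126] = -(1/126)x^3 + (5/63)x^2 - (29/126)x + 10/63
L_1(x) = (x + 2)(x - 4)(x - 5) / [36] = (1/36)x^3 - (7/36)x^2 + (1/18)x + 10/9
L_2(x) = (x + 2)(x - 1)(x - 5) / [-18] = -(1/18)x^3 + (2/9)x^2 + (7/18)x - 5/9
L_3(x) = (x + 2)(x - 1)(x - 4) / [28] = (1/28)x^3 - (3/28)x^2 - (3/14)x + 2/7
P(x) = (-5)·L_0 + (-7)·L_1 + (-5)·L_2 + (-5)·L_3
  (-5)·L_0(x) = (5/126)x^3 - (25/63)x^2 + (145/126)x - 50/63
  (-7)·L_1(x) = -(7/36)x^3 + (49/36)x^2 - (7/18)x - 70/9
  (-5)·L_2(x) = (5/18)x^3 - (10/9)x^2 - (35/18)x + 25/9
  (-5)·L_3(x) = -(5/28)x^3 + (15/28)x^2 + (15/14)x - 10/7
Adding term by term: -(1/18)x^3 + (7/18)x^2 - (1/9)x - 65/9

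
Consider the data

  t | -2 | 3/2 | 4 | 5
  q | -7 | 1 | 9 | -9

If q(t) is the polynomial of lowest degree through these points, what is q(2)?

1469/245

Evaluate each Lagrange basis at t = 2:
L_0(2) = (1/2)·(-2)·(-3)/[(-7/2)·(-6)·(-7)] = -1/49
L_1(2) = (4)·(-2)·(-3)/[(7/2)·(-5/2)·(-7/2)] = 192/245
L_2(2) = (4)·(1/2)·(-3)/[(6)·(5/2)·(-1)] = 2/5
L_3(2) = (4)·(1/2)·(-2)/[(7)·(7/2)·(1)] = -8/49
Sum: (-7)·(-1/49) + 1·(192/245) + 9·(2/5) + (-9)·(-8/49) = 1469/245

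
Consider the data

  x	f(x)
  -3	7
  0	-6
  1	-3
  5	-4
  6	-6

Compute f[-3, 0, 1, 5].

f[-3,0] = (-6 - 7) / (0 - (-3)) = -13/3
f[0,1] = (-3 - (-6)) / (1 - 0) = 3
f[1,5] = (-4 - (-3)) / (5 - 1) = -1/4
f[-3,0,1] = (3 - (-13/3)) / (1 - (-3)) = 11/6
f[0,1,5] = (-1/4 - 3) / (5 - 0) = -13/20
f[-3,0,1,5] = (-13/20 - 11/6) / (5 - (-3)) = -149/480

-149/480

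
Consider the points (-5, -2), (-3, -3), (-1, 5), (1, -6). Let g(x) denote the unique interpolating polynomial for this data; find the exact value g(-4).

Using Newton's divided-difference form:
g[-5,-3] = (-3 - (-2)) / (-3 - (-5)) = -1/2
g[-3,-1] = (5 - (-3)) / (-1 - (-3)) = 4
g[-1,1] = (-6 - 5) / (1 - (-1)) = -11/2
g[-5,-3,-1] = (4 - (-1/2)) / (-1 - (-5)) = 9/8
g[-3,-1,1] = (-11/2 - 4) / (1 - (-3)) = -19/8
g[-5,-3,-1,1] = (-19/8 - 9/8) / (1 - (-5)) = -7/12
g(-4) = -2 + (-1/2)·(1) + (9/8)·(1)·(-1) + (-7/12)·(1)·(-1)·(-3) = -43/8

-43/8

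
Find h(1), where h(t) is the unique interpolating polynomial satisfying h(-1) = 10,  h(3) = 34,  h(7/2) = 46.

6

Evaluate each Lagrange basis at t = 1:
L_0(1) = (-2)·(-5/2)/[(-4)·(-9/2)] = 5/18
L_1(1) = (2)·(-5/2)/[(4)·(-1/2)] = 5/2
L_2(1) = (2)·(-2)/[(9/2)·(1/2)] = -16/9
Sum: 10·(5/18) + 34·(5/2) + 46·(-16/9) = 6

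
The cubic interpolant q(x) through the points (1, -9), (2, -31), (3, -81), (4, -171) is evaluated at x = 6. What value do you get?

-519

Evaluate each Lagrange basis at x = 6:
L_0(6) = (4)·(3)·(2)/[(-1)·(-2)·(-3)] = -4
L_1(6) = (5)·(3)·(2)/[(1)·(-1)·(-2)] = 15
L_2(6) = (5)·(4)·(2)/[(2)·(1)·(-1)] = -20
L_3(6) = (5)·(4)·(3)/[(3)·(2)·(1)] = 10
Sum: (-9)·(-4) + (-31)·(15) + (-81)·(-20) + (-171)·(10) = -519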